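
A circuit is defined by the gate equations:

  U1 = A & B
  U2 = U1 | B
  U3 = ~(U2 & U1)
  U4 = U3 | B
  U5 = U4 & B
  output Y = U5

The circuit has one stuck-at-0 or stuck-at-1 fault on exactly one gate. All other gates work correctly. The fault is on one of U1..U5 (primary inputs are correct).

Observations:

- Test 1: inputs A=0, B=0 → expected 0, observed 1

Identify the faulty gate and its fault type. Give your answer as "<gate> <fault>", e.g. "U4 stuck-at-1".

Fault-free values for test 1 (A=0, B=0): U1=0, U2=0, U3=1, U4=1, U5=0, giving Y=0. Observed 1.
Test 1: faults giving observed 1 are {U5 stuck-at-1}.
Only U5 stuck-at-1 is consistent with every test.

U5 stuck-at-1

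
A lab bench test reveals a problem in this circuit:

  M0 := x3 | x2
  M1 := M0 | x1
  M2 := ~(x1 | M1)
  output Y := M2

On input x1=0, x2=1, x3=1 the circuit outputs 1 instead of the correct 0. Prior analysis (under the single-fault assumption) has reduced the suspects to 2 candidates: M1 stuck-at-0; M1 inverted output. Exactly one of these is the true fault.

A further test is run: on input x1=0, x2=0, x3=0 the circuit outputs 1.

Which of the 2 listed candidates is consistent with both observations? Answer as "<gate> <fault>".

M1 stuck-at-0

Evaluate each candidate on input x1=0, x2=0, x3=0:
  M1 stuck-at-0: M0=0, M1=0 [stuck-at-0], M2=1 → 1 — matches
  M1 inverted output: M0=0, M1=1 [inverted output], M2=0 → 0 — eliminated
Only M1 stuck-at-0 reproduces the observed 1.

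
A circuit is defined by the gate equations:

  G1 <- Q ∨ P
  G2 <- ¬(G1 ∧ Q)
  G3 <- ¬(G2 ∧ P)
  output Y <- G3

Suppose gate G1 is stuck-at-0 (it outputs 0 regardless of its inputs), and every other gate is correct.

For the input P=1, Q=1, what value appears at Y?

0

Propagate with G1 forced: G1=0 [stuck-at-0], G2=1, G3=0.
So Y = 0. (Without the fault it would be 1.)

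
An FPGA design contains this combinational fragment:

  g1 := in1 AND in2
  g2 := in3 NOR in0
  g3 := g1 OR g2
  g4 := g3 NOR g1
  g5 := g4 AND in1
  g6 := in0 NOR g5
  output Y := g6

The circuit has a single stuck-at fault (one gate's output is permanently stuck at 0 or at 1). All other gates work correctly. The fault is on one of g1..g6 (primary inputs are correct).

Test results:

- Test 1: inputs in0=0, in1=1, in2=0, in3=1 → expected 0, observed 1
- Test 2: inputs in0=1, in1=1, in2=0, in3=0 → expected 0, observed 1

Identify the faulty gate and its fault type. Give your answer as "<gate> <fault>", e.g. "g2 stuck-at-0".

g6 stuck-at-1

Fault-free values for test 1 (in0=0, in1=1, in2=0, in3=1): g1=0, g2=0, g3=0, g4=1, g5=1, g6=0, giving Y=0. Observed 1.
Test 1: faults giving observed 1 are {g1 stuck-at-1, g2 stuck-at-1, g3 stuck-at-1, g4 stuck-at-0, g5 stuck-at-0, g6 stuck-at-1}.
Test 2 (in0=1, in1=1, in2=0, in3=0): fault-free g1=0, g2=0, g3=0, g4=1, g5=1, g6=0 → 0; observed 1. Eliminates g1 stuck-at-1, g2 stuck-at-1, g3 stuck-at-1, g4 stuck-at-0, g5 stuck-at-0.
Only g6 stuck-at-1 is consistent with every test.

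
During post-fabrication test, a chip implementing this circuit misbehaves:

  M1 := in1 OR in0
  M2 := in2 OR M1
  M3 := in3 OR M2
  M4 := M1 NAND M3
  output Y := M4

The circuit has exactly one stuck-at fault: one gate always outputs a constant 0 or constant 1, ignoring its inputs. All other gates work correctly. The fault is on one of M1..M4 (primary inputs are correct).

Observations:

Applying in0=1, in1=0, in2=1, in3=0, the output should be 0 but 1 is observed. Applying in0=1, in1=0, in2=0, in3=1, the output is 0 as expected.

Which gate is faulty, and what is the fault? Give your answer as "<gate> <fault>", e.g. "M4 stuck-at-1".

M2 stuck-at-0

Fault-free values for test 1 (in0=1, in1=0, in2=1, in3=0): M1=1, M2=1, M3=1, M4=0, giving Y=0. Observed 1.
Test 1: faults giving observed 1 are {M1 stuck-at-0, M2 stuck-at-0, M3 stuck-at-0, M4 stuck-at-1}.
Test 2 (in0=1, in1=0, in2=0, in3=1): fault-free M1=1, M2=1, M3=1, M4=0 → 0; observed 0. Eliminates M1 stuck-at-0, M3 stuck-at-0, M4 stuck-at-1.
Only M2 stuck-at-0 is consistent with every test.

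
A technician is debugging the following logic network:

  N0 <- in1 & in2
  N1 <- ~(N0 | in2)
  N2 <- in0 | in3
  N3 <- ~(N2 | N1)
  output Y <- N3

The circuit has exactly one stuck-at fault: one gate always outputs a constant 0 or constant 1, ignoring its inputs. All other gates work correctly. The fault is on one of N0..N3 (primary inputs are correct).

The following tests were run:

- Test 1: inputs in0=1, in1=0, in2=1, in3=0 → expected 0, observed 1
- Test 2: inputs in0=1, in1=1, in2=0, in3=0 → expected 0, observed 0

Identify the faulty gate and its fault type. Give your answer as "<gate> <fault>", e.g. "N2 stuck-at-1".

N2 stuck-at-0

Fault-free values for test 1 (in0=1, in1=0, in2=1, in3=0): N0=0, N1=0, N2=1, N3=0, giving Y=0. Observed 1.
Test 1: faults giving observed 1 are {N2 stuck-at-0, N3 stuck-at-1}.
Test 2 (in0=1, in1=1, in2=0, in3=0): fault-free N0=0, N1=1, N2=1, N3=0 → 0; observed 0. Eliminates N3 stuck-at-1.
Only N2 stuck-at-0 is consistent with every test.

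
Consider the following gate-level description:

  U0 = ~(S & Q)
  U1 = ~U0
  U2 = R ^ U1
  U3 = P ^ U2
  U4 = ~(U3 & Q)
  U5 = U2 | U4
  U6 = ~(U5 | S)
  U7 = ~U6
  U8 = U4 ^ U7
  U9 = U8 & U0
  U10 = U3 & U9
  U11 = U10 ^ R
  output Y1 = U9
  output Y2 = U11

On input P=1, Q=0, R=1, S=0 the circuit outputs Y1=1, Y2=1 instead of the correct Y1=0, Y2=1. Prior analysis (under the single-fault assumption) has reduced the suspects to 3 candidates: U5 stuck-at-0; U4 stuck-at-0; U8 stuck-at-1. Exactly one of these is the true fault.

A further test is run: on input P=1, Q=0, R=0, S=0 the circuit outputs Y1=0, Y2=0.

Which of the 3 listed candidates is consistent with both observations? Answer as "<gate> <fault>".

Evaluate each candidate on input P=1, Q=0, R=0, S=0:
  U5 stuck-at-0: U0=1, U1=0, U2=0, U3=1, U4=1, U5=0 [stuck-at-0], U6=1, U7=0, U8=1, U9=1, U10=1, U11=1 → Y1=1, Y2=1 — eliminated
  U4 stuck-at-0: U0=1, U1=0, U2=0, U3=1, U4=0 [stuck-at-0], U5=0, U6=1, U7=0, U8=0, U9=0, U10=0, U11=0 → Y1=0, Y2=0 — matches
  U8 stuck-at-1: U0=1, U1=0, U2=0, U3=1, U4=1, U5=1, U6=0, U7=1, U8=1 [stuck-at-1], U9=1, U10=1, U11=1 → Y1=1, Y2=1 — eliminated
Only U4 stuck-at-0 reproduces the observed Y1=0, Y2=0.

U4 stuck-at-0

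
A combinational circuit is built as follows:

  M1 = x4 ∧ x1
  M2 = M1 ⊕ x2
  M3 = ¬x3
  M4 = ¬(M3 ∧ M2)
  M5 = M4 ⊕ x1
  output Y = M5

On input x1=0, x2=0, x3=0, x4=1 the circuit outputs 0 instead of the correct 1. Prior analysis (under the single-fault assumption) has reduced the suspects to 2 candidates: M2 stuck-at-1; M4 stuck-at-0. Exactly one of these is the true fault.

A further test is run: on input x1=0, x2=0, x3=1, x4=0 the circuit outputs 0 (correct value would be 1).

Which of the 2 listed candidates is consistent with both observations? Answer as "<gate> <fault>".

Evaluate each candidate on input x1=0, x2=0, x3=1, x4=0:
  M2 stuck-at-1: M1=0, M2=1 [stuck-at-1], M3=0, M4=1, M5=1 → 1 — eliminated
  M4 stuck-at-0: M1=0, M2=0, M3=0, M4=0 [stuck-at-0], M5=0 → 0 — matches
Only M4 stuck-at-0 reproduces the observed 0.

M4 stuck-at-0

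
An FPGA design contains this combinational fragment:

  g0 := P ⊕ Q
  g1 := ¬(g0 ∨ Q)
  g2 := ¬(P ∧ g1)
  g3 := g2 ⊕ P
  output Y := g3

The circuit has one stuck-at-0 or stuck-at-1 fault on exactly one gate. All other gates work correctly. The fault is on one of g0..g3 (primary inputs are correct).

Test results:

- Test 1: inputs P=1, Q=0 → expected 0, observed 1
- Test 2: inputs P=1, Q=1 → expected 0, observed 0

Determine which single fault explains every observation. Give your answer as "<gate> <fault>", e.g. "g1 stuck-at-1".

Fault-free values for test 1 (P=1, Q=0): g0=1, g1=0, g2=1, g3=0, giving Y=0. Observed 1.
Test 1: faults giving observed 1 are {g0 stuck-at-0, g1 stuck-at-1, g2 stuck-at-0, g3 stuck-at-1}.
Test 2 (P=1, Q=1): fault-free g0=0, g1=0, g2=1, g3=0 → 0; observed 0. Eliminates g1 stuck-at-1, g2 stuck-at-0, g3 stuck-at-1.
Only g0 stuck-at-0 is consistent with every test.

g0 stuck-at-0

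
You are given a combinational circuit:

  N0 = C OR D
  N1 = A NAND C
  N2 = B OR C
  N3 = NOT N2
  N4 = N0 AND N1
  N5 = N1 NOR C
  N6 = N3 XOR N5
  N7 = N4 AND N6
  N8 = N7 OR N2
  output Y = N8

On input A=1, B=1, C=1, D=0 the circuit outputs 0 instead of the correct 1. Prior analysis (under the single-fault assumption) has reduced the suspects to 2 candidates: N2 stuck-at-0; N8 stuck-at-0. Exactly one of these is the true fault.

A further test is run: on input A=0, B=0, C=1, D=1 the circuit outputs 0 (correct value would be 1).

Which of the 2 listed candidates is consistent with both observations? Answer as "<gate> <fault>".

N8 stuck-at-0

Evaluate each candidate on input A=0, B=0, C=1, D=1:
  N2 stuck-at-0: N0=1, N1=1, N2=0 [stuck-at-0], N3=1, N4=1, N5=0, N6=1, N7=1, N8=1 → 1 — eliminated
  N8 stuck-at-0: N0=1, N1=1, N2=1, N3=0, N4=1, N5=0, N6=0, N7=0, N8=0 [stuck-at-0] → 0 — matches
Only N8 stuck-at-0 reproduces the observed 0.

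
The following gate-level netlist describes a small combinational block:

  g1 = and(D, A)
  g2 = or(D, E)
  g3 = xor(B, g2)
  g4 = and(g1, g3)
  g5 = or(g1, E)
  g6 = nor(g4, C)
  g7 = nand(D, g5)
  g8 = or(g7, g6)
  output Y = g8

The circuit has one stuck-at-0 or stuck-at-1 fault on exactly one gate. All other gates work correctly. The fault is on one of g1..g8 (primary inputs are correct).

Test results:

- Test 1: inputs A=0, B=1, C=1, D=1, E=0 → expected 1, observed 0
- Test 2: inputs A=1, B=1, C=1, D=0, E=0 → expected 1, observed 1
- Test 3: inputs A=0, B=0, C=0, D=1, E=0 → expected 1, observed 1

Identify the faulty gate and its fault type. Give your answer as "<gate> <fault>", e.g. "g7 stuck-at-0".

g5 stuck-at-1

Fault-free values for test 1 (A=0, B=1, C=1, D=1, E=0): g1=0, g2=1, g3=0, g4=0, g5=0, g6=0, g7=1, g8=1, giving Y=1. Observed 0.
Test 1: faults giving observed 0 are {g1 stuck-at-1, g5 stuck-at-1, g7 stuck-at-0, g8 stuck-at-0}.
Test 2 (A=1, B=1, C=1, D=0, E=0): fault-free g1=0, g2=0, g3=1, g4=0, g5=0, g6=0, g7=1, g8=1 → 1; observed 1. Eliminates g7 stuck-at-0, g8 stuck-at-0.
Test 3 (A=0, B=0, C=0, D=1, E=0): fault-free g1=0, g2=1, g3=1, g4=0, g5=0, g6=1, g7=1, g8=1 → 1; observed 1. Eliminates g1 stuck-at-1.
Only g5 stuck-at-1 is consistent with every test.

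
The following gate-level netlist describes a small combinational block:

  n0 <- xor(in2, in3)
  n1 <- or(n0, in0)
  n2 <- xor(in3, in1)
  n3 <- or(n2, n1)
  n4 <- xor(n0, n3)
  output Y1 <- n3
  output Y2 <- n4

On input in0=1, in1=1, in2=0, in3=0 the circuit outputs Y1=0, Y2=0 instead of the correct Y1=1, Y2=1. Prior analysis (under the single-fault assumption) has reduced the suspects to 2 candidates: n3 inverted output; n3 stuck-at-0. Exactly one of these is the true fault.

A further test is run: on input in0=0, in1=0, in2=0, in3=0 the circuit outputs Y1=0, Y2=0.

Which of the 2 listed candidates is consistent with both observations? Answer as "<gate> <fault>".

Evaluate each candidate on input in0=0, in1=0, in2=0, in3=0:
  n3 inverted output: n0=0, n1=0, n2=0, n3=1 [inverted output], n4=1 → Y1=1, Y2=1 — eliminated
  n3 stuck-at-0: n0=0, n1=0, n2=0, n3=0 [stuck-at-0], n4=0 → Y1=0, Y2=0 — matches
Only n3 stuck-at-0 reproduces the observed Y1=0, Y2=0.

n3 stuck-at-0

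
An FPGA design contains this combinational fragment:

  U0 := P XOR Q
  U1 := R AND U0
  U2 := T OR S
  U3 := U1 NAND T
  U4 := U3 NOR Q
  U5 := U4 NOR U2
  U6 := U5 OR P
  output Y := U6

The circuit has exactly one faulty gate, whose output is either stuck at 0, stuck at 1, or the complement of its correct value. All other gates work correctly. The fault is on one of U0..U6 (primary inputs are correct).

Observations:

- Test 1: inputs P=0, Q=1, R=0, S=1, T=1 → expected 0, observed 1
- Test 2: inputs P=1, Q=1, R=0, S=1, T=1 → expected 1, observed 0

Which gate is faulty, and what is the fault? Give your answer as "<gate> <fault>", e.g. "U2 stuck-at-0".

Fault-free values for test 1 (P=0, Q=1, R=0, S=1, T=1): U0=1, U1=0, U2=1, U3=1, U4=0, U5=0, U6=0, giving Y=0. Observed 1.
Test 1: faults giving observed 1 are {U2 stuck-at-0, U2 inverted output, U5 stuck-at-1, U5 inverted output, U6 stuck-at-1, U6 inverted output}.
Test 2 (P=1, Q=1, R=0, S=1, T=1): fault-free U0=0, U1=0, U2=1, U3=1, U4=0, U5=0, U6=1 → 1; observed 0. Eliminates U2 stuck-at-0, U2 inverted output, U5 stuck-at-1, U5 inverted output, U6 stuck-at-1.
Only U6 inverted output is consistent with every test.

U6 inverted output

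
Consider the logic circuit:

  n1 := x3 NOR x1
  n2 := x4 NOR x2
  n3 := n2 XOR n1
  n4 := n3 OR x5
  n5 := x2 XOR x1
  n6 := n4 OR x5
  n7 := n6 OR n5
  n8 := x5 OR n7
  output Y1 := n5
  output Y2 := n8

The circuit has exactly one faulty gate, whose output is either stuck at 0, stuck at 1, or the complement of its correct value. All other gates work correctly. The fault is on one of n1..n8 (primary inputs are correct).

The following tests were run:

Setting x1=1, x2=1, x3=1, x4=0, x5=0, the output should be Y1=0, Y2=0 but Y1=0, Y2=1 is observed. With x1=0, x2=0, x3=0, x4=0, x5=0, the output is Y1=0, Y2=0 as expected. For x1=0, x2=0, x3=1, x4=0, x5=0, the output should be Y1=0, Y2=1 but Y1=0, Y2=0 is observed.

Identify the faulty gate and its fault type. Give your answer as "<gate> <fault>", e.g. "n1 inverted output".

n1 stuck-at-1

Fault-free values for test 1 (x1=1, x2=1, x3=1, x4=0, x5=0): n1=0, n2=0, n3=0, n4=0, n5=0, n6=0, n7=0, n8=0, giving Y1=0, Y2=0. Observed Y1=0, Y2=1.
Test 1: faults giving observed Y1=0, Y2=1 are {n1 stuck-at-1, n1 inverted output, n2 stuck-at-1, n2 inverted output, n3 stuck-at-1, n3 inverted output, n4 stuck-at-1, n4 inverted output, n6 stuck-at-1, n6 inverted output, n7 stuck-at-1, n7 inverted output, n8 stuck-at-1, n8 inverted output}.
Test 2 (x1=0, x2=0, x3=0, x4=0, x5=0): fault-free n1=1, n2=1, n3=0, n4=0, n5=0, n6=0, n7=0, n8=0 → Y1=0, Y2=0; observed Y1=0, Y2=0. Eliminates n1 inverted output, n2 inverted output, n3 stuck-at-1, n3 inverted output, n4 stuck-at-1, n4 inverted output, n6 stuck-at-1, n6 inverted output, n7 stuck-at-1, n7 inverted output, n8 stuck-at-1, n8 inverted output.
Test 3 (x1=0, x2=0, x3=1, x4=0, x5=0): fault-free n1=0, n2=1, n3=1, n4=1, n5=0, n6=1, n7=1, n8=1 → Y1=0, Y2=1; observed Y1=0, Y2=0. Eliminates n2 stuck-at-1.
Only n1 stuck-at-1 is consistent with every test.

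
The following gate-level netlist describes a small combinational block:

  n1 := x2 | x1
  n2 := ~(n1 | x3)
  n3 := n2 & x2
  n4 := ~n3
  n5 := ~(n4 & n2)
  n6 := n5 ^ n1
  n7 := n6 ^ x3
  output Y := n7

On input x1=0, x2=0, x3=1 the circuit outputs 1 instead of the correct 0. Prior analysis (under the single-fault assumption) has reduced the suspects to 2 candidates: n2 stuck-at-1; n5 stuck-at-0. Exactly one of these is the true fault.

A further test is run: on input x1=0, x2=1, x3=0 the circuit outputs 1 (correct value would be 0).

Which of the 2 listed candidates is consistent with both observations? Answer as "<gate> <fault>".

Evaluate each candidate on input x1=0, x2=1, x3=0:
  n2 stuck-at-1: n1=1, n2=1 [stuck-at-1], n3=1, n4=0, n5=1, n6=0, n7=0 → 0 — eliminated
  n5 stuck-at-0: n1=1, n2=0, n3=0, n4=1, n5=0 [stuck-at-0], n6=1, n7=1 → 1 — matches
Only n5 stuck-at-0 reproduces the observed 1.

n5 stuck-at-0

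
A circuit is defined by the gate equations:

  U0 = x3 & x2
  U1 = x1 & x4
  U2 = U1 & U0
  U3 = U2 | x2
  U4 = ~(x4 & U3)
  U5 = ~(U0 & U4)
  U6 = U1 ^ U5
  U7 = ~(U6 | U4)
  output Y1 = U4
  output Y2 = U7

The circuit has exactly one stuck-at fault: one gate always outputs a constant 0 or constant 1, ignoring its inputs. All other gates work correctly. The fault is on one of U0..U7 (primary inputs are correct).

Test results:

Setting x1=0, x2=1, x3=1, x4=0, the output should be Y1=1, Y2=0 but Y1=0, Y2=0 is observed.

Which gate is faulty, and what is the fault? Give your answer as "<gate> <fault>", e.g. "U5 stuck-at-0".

U4 stuck-at-0

Fault-free values for test 1 (x1=0, x2=1, x3=1, x4=0): U0=1, U1=0, U2=0, U3=1, U4=1, U5=0, U6=0, U7=0, giving Y1=1, Y2=0. Observed Y1=0, Y2=0.
Test 1: faults giving observed Y1=0, Y2=0 are {U4 stuck-at-0}.
Only U4 stuck-at-0 is consistent with every test.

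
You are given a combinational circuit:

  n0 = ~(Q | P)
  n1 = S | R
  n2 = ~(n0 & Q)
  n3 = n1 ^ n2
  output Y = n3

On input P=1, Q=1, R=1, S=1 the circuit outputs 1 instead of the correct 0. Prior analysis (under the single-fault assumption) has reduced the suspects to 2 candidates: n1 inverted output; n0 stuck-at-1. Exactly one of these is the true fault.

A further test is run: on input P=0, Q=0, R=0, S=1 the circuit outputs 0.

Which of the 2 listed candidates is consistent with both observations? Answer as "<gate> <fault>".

Evaluate each candidate on input P=0, Q=0, R=0, S=1:
  n1 inverted output: n0=1, n1=0 [inverted output], n2=1, n3=1 → 1 — eliminated
  n0 stuck-at-1: n0=1 [stuck-at-1], n1=1, n2=1, n3=0 → 0 — matches
Only n0 stuck-at-1 reproduces the observed 0.

n0 stuck-at-1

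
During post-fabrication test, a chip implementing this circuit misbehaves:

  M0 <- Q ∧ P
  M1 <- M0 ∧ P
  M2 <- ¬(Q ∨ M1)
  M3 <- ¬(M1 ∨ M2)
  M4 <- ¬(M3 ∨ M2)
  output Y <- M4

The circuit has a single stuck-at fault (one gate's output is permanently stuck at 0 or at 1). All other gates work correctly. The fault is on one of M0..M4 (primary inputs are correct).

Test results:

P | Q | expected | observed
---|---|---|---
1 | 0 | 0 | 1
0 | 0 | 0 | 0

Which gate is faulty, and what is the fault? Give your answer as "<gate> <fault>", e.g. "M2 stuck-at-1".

Fault-free values for test 1 (P=1, Q=0): M0=0, M1=0, M2=1, M3=0, M4=0, giving Y=0. Observed 1.
Test 1: faults giving observed 1 are {M0 stuck-at-1, M1 stuck-at-1, M4 stuck-at-1}.
Test 2 (P=0, Q=0): fault-free M0=0, M1=0, M2=1, M3=0, M4=0 → 0; observed 0. Eliminates M1 stuck-at-1, M4 stuck-at-1.
Only M0 stuck-at-1 is consistent with every test.

M0 stuck-at-1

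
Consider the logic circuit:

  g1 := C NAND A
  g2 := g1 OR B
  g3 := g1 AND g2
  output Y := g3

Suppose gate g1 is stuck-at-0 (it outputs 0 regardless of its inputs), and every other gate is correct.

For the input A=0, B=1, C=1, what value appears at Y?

Propagate with g1 forced: g1=0 [stuck-at-0], g2=1, g3=0.
So Y = 0. (Without the fault it would be 1.)

0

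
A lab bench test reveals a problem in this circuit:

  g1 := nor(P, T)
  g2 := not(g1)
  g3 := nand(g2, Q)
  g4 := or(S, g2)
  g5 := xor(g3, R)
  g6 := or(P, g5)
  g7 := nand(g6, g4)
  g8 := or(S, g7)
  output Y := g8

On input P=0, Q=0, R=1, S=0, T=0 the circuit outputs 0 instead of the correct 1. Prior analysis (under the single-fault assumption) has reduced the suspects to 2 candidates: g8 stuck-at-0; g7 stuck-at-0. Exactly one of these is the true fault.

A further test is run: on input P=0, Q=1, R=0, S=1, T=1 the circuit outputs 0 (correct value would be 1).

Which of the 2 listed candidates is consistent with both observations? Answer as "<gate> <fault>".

g8 stuck-at-0

Evaluate each candidate on input P=0, Q=1, R=0, S=1, T=1:
  g8 stuck-at-0: g1=0, g2=1, g3=0, g4=1, g5=0, g6=0, g7=1, g8=0 [stuck-at-0] → 0 — matches
  g7 stuck-at-0: g1=0, g2=1, g3=0, g4=1, g5=0, g6=0, g7=0 [stuck-at-0], g8=1 → 1 — eliminated
Only g8 stuck-at-0 reproduces the observed 0.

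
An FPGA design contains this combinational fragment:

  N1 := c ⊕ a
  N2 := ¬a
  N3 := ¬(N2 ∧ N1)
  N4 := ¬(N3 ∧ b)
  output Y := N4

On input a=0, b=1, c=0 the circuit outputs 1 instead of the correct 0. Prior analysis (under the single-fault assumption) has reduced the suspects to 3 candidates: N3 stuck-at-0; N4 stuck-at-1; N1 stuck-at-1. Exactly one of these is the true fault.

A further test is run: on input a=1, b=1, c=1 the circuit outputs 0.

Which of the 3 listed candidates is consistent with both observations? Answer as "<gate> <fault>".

Evaluate each candidate on input a=1, b=1, c=1:
  N3 stuck-at-0: N1=0, N2=0, N3=0 [stuck-at-0], N4=1 → 1 — eliminated
  N4 stuck-at-1: N1=0, N2=0, N3=1, N4=1 [stuck-at-1] → 1 — eliminated
  N1 stuck-at-1: N1=1 [stuck-at-1], N2=0, N3=1, N4=0 → 0 — matches
Only N1 stuck-at-1 reproduces the observed 0.

N1 stuck-at-1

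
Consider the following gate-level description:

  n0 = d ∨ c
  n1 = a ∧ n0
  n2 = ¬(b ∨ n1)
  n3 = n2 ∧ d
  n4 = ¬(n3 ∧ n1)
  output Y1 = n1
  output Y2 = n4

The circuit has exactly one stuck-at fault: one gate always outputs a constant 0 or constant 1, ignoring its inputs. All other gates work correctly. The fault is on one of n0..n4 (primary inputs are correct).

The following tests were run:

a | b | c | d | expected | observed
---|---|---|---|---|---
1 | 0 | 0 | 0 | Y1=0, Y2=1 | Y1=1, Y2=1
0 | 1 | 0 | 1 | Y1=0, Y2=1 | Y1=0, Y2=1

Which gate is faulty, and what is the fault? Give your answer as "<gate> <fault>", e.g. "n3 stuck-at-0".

Fault-free values for test 1 (a=1, b=0, c=0, d=0): n0=0, n1=0, n2=1, n3=0, n4=1, giving Y1=0, Y2=1. Observed Y1=1, Y2=1.
Test 1: faults giving observed Y1=1, Y2=1 are {n0 stuck-at-1, n1 stuck-at-1}.
Test 2 (a=0, b=1, c=0, d=1): fault-free n0=1, n1=0, n2=0, n3=0, n4=1 → Y1=0, Y2=1; observed Y1=0, Y2=1. Eliminates n1 stuck-at-1.
Only n0 stuck-at-1 is consistent with every test.

n0 stuck-at-1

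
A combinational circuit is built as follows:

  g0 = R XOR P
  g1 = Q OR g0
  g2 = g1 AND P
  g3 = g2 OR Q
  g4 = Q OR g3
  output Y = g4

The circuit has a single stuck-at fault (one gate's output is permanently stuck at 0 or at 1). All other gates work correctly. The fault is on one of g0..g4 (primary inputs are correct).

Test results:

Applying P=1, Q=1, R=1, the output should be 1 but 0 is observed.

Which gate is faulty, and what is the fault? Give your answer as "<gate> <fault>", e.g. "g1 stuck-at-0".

Fault-free values for test 1 (P=1, Q=1, R=1): g0=0, g1=1, g2=1, g3=1, g4=1, giving Y=1. Observed 0.
Test 1: faults giving observed 0 are {g4 stuck-at-0}.
Only g4 stuck-at-0 is consistent with every test.

g4 stuck-at-0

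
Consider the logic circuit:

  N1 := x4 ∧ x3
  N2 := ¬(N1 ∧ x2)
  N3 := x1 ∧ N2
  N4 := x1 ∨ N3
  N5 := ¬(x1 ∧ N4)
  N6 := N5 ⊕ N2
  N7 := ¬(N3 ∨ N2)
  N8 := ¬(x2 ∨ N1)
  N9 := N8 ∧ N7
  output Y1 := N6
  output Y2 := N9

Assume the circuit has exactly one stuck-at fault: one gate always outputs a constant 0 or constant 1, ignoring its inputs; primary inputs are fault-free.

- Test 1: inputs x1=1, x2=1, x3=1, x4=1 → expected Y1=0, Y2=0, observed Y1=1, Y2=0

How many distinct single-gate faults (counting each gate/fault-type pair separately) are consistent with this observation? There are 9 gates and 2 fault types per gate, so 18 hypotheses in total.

5

Fault-free: N1=1, N2=0, N3=0, N4=1, N5=0, N6=0, N7=1, N8=0, N9=0 → Y1=0, Y2=0. Observed Y1=1, Y2=0.
  N1: stuck-at-0 ✓; others ✗
  N2: stuck-at-1 ✓; others ✗
  N3: none of the 2 fault types match ✗
  N4: stuck-at-0 ✓; others ✗
  N5: stuck-at-1 ✓; others ✗
  N6: stuck-at-1 ✓; others ✗
  N7: none of the 2 fault types match ✗
  N8: none of the 2 fault types match ✗
  N9: none of the 2 fault types match ✗
Consistent faults: {N1 stuck-at-0, N2 stuck-at-1, N4 stuck-at-0, N5 stuck-at-1, N6 stuck-at-1} — 5 in all.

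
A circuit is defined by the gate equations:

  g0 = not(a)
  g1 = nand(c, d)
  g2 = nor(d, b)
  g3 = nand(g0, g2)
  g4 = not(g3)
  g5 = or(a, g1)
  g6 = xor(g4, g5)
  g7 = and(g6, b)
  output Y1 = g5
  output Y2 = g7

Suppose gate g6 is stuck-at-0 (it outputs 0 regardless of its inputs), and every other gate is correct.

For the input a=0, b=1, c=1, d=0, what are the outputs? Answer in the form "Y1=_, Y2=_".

Y1=1, Y2=0

Propagate with g6 forced: g0=1, g1=1, g2=0, g3=1, g4=0, g5=1, g6=0 [stuck-at-0], g7=0.
So the outputs are Y1=1, Y2=0. (Without the fault they would be Y1=1, Y2=1.)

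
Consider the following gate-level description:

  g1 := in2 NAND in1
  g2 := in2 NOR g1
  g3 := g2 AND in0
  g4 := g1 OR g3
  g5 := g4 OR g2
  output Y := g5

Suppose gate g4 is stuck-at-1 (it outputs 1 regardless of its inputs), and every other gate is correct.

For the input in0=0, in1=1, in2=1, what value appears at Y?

Propagate with g4 forced: g1=0, g2=0, g3=0, g4=1 [stuck-at-1], g5=1.
So Y = 1. (Without the fault it would be 0.)

1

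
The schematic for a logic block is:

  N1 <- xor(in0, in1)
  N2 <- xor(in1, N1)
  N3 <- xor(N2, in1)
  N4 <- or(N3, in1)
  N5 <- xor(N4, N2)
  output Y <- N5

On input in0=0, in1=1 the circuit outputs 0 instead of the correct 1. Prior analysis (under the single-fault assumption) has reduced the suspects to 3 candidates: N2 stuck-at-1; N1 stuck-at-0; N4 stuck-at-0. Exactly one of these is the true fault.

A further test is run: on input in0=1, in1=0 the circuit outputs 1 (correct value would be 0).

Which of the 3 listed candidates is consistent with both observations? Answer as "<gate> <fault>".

Evaluate each candidate on input in0=1, in1=0:
  N2 stuck-at-1: N1=1, N2=1 [stuck-at-1], N3=1, N4=1, N5=0 → 0 — eliminated
  N1 stuck-at-0: N1=0 [stuck-at-0], N2=0, N3=0, N4=0, N5=0 → 0 — eliminated
  N4 stuck-at-0: N1=1, N2=1, N3=1, N4=0 [stuck-at-0], N5=1 → 1 — matches
Only N4 stuck-at-0 reproduces the observed 1.

N4 stuck-at-0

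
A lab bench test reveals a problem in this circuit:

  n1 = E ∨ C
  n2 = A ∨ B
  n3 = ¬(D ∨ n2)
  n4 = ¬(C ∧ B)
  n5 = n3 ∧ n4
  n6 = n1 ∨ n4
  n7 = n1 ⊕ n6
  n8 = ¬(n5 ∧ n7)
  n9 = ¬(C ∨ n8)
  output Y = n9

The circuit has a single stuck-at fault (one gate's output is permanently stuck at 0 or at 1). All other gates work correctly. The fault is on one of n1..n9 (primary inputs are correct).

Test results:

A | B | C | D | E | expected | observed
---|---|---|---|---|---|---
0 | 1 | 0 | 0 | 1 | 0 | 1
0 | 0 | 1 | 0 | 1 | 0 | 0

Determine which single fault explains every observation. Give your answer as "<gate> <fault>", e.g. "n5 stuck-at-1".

n8 stuck-at-0

Fault-free values for test 1 (A=0, B=1, C=0, D=0, E=1): n1=1, n2=1, n3=0, n4=1, n5=0, n6=1, n7=0, n8=1, n9=0, giving Y=0. Observed 1.
Test 1: faults giving observed 1 are {n8 stuck-at-0, n9 stuck-at-1}.
Test 2 (A=0, B=0, C=1, D=0, E=1): fault-free n1=1, n2=0, n3=1, n4=1, n5=1, n6=1, n7=0, n8=1, n9=0 → 0; observed 0. Eliminates n9 stuck-at-1.
Only n8 stuck-at-0 is consistent with every test.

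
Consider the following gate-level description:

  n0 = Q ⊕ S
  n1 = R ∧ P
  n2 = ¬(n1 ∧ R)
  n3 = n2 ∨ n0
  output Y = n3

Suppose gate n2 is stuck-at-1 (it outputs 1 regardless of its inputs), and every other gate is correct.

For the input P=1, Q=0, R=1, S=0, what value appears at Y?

1

Propagate with n2 forced: n0=0, n1=1, n2=1 [stuck-at-1], n3=1.
So Y = 1. (Without the fault it would be 0.)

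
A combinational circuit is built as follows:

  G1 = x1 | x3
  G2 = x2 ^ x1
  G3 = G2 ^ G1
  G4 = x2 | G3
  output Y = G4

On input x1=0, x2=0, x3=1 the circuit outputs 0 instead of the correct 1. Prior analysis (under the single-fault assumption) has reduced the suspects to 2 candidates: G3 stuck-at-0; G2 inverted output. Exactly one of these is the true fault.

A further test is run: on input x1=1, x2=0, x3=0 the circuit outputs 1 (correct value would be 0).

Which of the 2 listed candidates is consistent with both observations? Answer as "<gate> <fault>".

G2 inverted output

Evaluate each candidate on input x1=1, x2=0, x3=0:
  G3 stuck-at-0: G1=1, G2=1, G3=0 [stuck-at-0], G4=0 → 0 — eliminated
  G2 inverted output: G1=1, G2=0 [inverted output], G3=1, G4=1 → 1 — matches
Only G2 inverted output reproduces the observed 1.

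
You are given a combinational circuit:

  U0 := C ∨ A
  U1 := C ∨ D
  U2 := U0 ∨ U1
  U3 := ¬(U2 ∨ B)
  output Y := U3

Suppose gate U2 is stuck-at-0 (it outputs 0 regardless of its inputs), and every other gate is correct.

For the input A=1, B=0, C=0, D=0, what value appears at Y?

Propagate with U2 forced: U0=1, U1=0, U2=0 [stuck-at-0], U3=1.
So Y = 1. (Without the fault it would be 0.)

1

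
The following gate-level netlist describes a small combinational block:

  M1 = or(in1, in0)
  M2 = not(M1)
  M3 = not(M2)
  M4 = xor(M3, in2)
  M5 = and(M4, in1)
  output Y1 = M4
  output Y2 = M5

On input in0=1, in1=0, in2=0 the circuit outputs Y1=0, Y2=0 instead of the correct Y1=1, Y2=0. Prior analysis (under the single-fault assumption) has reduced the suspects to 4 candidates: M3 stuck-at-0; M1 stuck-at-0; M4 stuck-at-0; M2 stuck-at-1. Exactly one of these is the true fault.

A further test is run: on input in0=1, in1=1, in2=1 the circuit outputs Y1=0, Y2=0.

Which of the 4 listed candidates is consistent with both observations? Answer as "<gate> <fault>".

M4 stuck-at-0

Evaluate each candidate on input in0=1, in1=1, in2=1:
  M3 stuck-at-0: M1=1, M2=0, M3=0 [stuck-at-0], M4=1, M5=1 → Y1=1, Y2=1 — eliminated
  M1 stuck-at-0: M1=0 [stuck-at-0], M2=1, M3=0, M4=1, M5=1 → Y1=1, Y2=1 — eliminated
  M4 stuck-at-0: M1=1, M2=0, M3=1, M4=0 [stuck-at-0], M5=0 → Y1=0, Y2=0 — matches
  M2 stuck-at-1: M1=1, M2=1 [stuck-at-1], M3=0, M4=1, M5=1 → Y1=1, Y2=1 — eliminated
Only M4 stuck-at-0 reproduces the observed Y1=0, Y2=0.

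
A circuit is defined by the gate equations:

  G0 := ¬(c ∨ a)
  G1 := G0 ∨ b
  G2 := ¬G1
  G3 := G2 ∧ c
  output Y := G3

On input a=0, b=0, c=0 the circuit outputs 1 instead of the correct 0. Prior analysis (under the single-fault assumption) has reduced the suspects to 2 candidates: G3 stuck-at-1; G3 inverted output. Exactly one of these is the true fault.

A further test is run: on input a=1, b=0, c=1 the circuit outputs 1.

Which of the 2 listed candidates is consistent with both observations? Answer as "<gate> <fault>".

Evaluate each candidate on input a=1, b=0, c=1:
  G3 stuck-at-1: G0=0, G1=0, G2=1, G3=1 [stuck-at-1] → 1 — matches
  G3 inverted output: G0=0, G1=0, G2=1, G3=0 [inverted output] → 0 — eliminated
Only G3 stuck-at-1 reproduces the observed 1.

G3 stuck-at-1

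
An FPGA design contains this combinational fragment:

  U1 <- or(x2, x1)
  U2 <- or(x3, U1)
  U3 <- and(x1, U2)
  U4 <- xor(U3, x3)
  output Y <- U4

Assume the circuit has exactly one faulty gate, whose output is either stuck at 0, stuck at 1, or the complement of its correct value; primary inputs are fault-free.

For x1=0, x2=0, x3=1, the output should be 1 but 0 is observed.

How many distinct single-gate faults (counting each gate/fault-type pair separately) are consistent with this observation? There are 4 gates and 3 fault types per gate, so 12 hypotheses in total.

Fault-free: U1=0, U2=1, U3=0, U4=1 → 1. Observed 0.
  U1 stuck-at-0: output 1 ✗
  U1 stuck-at-1: output 1 ✗
  U1 inverted output: output 1 ✗
  U2 stuck-at-0: output 1 ✗
  U2 stuck-at-1: output 1 ✗
  U2 inverted output: output 1 ✗
  U3 stuck-at-0: output 1 ✗
  U3 stuck-at-1: output 0 ✓
  U3 inverted output: output 0 ✓
  U4 stuck-at-0: output 0 ✓
  U4 stuck-at-1: output 1 ✗
  U4 inverted output: output 0 ✓
Consistent faults: {U3 stuck-at-1, U3 inverted output, U4 stuck-at-0, U4 inverted output} — 4 in all.

4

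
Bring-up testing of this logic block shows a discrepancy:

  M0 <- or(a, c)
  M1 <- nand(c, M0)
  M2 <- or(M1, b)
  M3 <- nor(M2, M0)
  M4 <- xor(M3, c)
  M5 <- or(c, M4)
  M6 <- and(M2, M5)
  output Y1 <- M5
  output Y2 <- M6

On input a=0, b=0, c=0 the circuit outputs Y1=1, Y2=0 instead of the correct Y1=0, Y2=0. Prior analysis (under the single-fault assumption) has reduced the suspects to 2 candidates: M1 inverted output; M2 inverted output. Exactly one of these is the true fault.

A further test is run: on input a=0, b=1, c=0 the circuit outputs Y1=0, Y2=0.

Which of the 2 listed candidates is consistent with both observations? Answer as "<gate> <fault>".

Evaluate each candidate on input a=0, b=1, c=0:
  M1 inverted output: M0=0, M1=0 [inverted output], M2=1, M3=0, M4=0, M5=0, M6=0 → Y1=0, Y2=0 — matches
  M2 inverted output: M0=0, M1=1, M2=0 [inverted output], M3=1, M4=1, M5=1, M6=0 → Y1=1, Y2=0 — eliminated
Only M1 inverted output reproduces the observed Y1=0, Y2=0.

M1 inverted output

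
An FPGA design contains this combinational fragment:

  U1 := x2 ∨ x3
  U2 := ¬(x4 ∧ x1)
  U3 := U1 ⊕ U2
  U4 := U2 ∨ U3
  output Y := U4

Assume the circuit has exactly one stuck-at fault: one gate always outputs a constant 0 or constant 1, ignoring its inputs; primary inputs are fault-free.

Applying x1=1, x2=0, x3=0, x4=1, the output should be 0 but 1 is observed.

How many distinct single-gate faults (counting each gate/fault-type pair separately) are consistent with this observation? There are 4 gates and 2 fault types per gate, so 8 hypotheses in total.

4

Fault-free: U1=0, U2=0, U3=0, U4=0 → 0. Observed 1.
  U1 stuck-at-0: output 0 ✗
  U1 stuck-at-1: output 1 ✓
  U2 stuck-at-0: output 0 ✗
  U2 stuck-at-1: output 1 ✓
  U3 stuck-at-0: output 0 ✗
  U3 stuck-at-1: output 1 ✓
  U4 stuck-at-0: output 0 ✗
  U4 stuck-at-1: output 1 ✓
Consistent faults: {U1 stuck-at-1, U2 stuck-at-1, U3 stuck-at-1, U4 stuck-at-1} — 4 in all.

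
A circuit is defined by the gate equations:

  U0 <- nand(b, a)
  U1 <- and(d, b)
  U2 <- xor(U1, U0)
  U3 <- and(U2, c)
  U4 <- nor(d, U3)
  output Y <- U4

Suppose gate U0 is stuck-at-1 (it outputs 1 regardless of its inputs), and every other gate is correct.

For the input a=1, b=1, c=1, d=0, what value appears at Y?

Propagate with U0 forced: U0=1 [stuck-at-1], U1=0, U2=1, U3=1, U4=0.
So Y = 0. (Without the fault it would be 1.)

0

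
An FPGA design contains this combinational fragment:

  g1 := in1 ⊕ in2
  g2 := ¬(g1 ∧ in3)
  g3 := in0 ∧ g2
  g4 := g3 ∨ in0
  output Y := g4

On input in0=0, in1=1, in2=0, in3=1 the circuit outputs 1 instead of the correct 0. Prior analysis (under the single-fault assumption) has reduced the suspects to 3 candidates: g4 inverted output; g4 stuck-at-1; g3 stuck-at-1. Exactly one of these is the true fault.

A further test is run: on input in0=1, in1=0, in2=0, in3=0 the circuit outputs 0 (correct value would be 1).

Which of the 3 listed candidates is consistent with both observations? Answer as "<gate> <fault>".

Evaluate each candidate on input in0=1, in1=0, in2=0, in3=0:
  g4 inverted output: g1=0, g2=1, g3=1, g4=0 [inverted output] → 0 — matches
  g4 stuck-at-1: g1=0, g2=1, g3=1, g4=1 [stuck-at-1] → 1 — eliminated
  g3 stuck-at-1: g1=0, g2=1, g3=1 [stuck-at-1], g4=1 → 1 — eliminated
Only g4 inverted output reproduces the observed 0.

g4 inverted output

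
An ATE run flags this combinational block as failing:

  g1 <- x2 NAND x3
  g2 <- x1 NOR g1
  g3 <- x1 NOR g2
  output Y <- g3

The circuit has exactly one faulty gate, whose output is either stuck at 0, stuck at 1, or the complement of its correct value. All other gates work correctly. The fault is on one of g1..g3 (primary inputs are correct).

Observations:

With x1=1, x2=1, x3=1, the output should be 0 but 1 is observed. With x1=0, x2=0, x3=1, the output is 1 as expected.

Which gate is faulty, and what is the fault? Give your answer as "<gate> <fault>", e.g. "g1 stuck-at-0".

Fault-free values for test 1 (x1=1, x2=1, x3=1): g1=0, g2=0, g3=0, giving Y=0. Observed 1.
Test 1: faults giving observed 1 are {g3 stuck-at-1, g3 inverted output}.
Test 2 (x1=0, x2=0, x3=1): fault-free g1=1, g2=0, g3=1 → 1; observed 1. Eliminates g3 inverted output.
Only g3 stuck-at-1 is consistent with every test.

g3 stuck-at-1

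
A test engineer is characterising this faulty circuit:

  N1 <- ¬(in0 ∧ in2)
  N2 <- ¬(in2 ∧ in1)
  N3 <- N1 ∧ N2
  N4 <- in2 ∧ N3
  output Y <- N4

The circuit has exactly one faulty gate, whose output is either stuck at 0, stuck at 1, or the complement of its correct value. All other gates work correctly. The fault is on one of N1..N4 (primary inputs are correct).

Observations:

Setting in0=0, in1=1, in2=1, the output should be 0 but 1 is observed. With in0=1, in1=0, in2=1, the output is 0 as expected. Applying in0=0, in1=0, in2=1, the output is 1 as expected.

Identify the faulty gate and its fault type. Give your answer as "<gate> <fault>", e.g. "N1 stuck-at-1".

N2 stuck-at-1

Fault-free values for test 1 (in0=0, in1=1, in2=1): N1=1, N2=0, N3=0, N4=0, giving Y=0. Observed 1.
Test 1: faults giving observed 1 are {N2 stuck-at-1, N2 inverted output, N3 stuck-at-1, N3 inverted output, N4 stuck-at-1, N4 inverted output}.
Test 2 (in0=1, in1=0, in2=1): fault-free N1=0, N2=1, N3=0, N4=0 → 0; observed 0. Eliminates N3 stuck-at-1, N3 inverted output, N4 stuck-at-1, N4 inverted output.
Test 3 (in0=0, in1=0, in2=1): fault-free N1=1, N2=1, N3=1, N4=1 → 1; observed 1. Eliminates N2 inverted output.
Only N2 stuck-at-1 is consistent with every test.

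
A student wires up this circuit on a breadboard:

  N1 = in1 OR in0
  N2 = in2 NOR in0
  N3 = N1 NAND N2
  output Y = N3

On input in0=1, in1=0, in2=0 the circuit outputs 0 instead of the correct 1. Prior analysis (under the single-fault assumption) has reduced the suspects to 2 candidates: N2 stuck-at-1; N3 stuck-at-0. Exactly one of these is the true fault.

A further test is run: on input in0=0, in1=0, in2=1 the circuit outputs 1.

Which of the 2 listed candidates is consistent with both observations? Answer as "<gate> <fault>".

N2 stuck-at-1

Evaluate each candidate on input in0=0, in1=0, in2=1:
  N2 stuck-at-1: N1=0, N2=1 [stuck-at-1], N3=1 → 1 — matches
  N3 stuck-at-0: N1=0, N2=0, N3=0 [stuck-at-0] → 0 — eliminated
Only N2 stuck-at-1 reproduces the observed 1.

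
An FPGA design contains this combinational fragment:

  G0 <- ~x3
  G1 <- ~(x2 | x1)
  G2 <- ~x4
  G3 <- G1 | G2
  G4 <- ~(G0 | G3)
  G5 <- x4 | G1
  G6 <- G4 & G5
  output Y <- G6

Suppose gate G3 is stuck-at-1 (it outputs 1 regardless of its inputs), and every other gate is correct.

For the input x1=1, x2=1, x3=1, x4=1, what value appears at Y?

Propagate with G3 forced: G0=0, G1=0, G2=0, G3=1 [stuck-at-1], G4=0, G5=1, G6=0.
So Y = 0. (Without the fault it would be 1.)

0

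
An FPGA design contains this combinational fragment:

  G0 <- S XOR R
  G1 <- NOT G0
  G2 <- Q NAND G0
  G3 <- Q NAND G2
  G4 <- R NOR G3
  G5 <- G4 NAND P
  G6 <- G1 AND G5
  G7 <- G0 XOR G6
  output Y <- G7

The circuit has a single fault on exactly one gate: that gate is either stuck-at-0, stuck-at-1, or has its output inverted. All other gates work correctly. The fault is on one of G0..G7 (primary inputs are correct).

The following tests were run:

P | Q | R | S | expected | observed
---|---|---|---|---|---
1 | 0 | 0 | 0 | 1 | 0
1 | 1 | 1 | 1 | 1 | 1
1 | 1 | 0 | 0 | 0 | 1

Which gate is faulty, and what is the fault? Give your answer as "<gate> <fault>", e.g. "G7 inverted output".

G3 inverted output

Fault-free values for test 1 (P=1, Q=0, R=0, S=0): G0=0, G1=1, G2=1, G3=1, G4=0, G5=1, G6=1, G7=1, giving Y=1. Observed 0.
Test 1: faults giving observed 0 are {G1 stuck-at-0, G1 inverted output, G3 stuck-at-0, G3 inverted output, G4 stuck-at-1, G4 inverted output, G5 stuck-at-0, G5 inverted output, G6 stuck-at-0, G6 inverted output, G7 stuck-at-0, G7 inverted output}.
Test 2 (P=1, Q=1, R=1, S=1): fault-free G0=0, G1=1, G2=1, G3=0, G4=0, G5=1, G6=1, G7=1 → 1; observed 1. Eliminates G1 stuck-at-0, G1 inverted output, G4 stuck-at-1, G4 inverted output, G5 stuck-at-0, G5 inverted output, G6 stuck-at-0, G6 inverted output, G7 stuck-at-0, G7 inverted output.
Test 3 (P=1, Q=1, R=0, S=0): fault-free G0=0, G1=1, G2=1, G3=0, G4=1, G5=0, G6=0, G7=0 → 0; observed 1. Eliminates G3 stuck-at-0.
Only G3 inverted output is consistent with every test.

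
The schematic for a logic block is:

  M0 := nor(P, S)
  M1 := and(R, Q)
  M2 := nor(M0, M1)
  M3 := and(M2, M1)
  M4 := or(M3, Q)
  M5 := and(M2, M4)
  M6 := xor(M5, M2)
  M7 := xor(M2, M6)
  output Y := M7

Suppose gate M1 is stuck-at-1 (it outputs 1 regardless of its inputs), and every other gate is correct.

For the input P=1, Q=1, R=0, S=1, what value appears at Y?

0

Propagate with M1 forced: M0=0, M1=1 [stuck-at-1], M2=0, M3=0, M4=1, M5=0, M6=0, M7=0.
So Y = 0. (Without the fault it would be 1.)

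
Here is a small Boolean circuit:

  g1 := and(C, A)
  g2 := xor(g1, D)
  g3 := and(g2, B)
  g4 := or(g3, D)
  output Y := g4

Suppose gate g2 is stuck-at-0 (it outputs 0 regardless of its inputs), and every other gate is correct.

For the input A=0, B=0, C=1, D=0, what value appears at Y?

0

Propagate with g2 forced: g1=0, g2=0 [stuck-at-0], g3=0, g4=0.
So Y = 0. (Same as the fault-free value — the fault is masked on this input.)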